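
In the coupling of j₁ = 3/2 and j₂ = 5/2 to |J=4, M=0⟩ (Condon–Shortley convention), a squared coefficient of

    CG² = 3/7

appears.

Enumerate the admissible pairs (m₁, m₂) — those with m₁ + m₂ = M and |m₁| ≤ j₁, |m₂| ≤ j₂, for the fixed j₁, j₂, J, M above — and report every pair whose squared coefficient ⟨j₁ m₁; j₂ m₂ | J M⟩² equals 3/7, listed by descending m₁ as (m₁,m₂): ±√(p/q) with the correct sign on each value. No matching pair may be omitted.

(1/2,-1/2): +√(3/7); (-1/2,1/2): +√(3/7)

Admissible pairs with m₁+m₂ = M = 0: (-3/2,3/2), (-1/2,1/2), (1/2,-1/2), (3/2,-3/2)
  (m₁,m₂)=(3/2,-3/2): CG² = 1/14, CG = +√(1/14)
  (m₁,m₂)=(1/2,-1/2): CG² = 3/7, CG = +√(3/7)   ← matches the target
  (m₁,m₂)=(-1/2,1/2): CG² = 3/7, CG = +√(3/7)   ← matches the target
  (m₁,m₂)=(-3/2,3/2): CG² = 1/14, CG = +√(1/14)
Pairs with CG² = 3/7: (1/2,-1/2): +√(3/7); (-1/2,1/2): +√(3/7)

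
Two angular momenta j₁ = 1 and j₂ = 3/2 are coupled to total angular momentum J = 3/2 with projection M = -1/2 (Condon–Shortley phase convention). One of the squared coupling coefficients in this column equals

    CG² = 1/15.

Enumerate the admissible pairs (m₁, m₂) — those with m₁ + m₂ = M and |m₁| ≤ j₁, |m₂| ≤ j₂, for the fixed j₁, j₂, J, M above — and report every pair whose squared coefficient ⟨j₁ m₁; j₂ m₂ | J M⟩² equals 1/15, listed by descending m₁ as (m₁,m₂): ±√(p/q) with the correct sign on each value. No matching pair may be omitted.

Admissible pairs with m₁+m₂ = M = -1/2: (-1,1/2), (0,-1/2), (1,-3/2)
  (m₁,m₂)=(1,-3/2): CG² = 2/5, CG = +√(2/5)
  (m₁,m₂)=(0,-1/2): CG² = 1/15, CG = +√(1/15)   ← matches the target
  (m₁,m₂)=(-1,1/2): CG² = 8/15, CG = −√(8/15)
Pairs with CG² = 1/15: (0,-1/2): +√(1/15)

(0,-1/2): +√(1/15)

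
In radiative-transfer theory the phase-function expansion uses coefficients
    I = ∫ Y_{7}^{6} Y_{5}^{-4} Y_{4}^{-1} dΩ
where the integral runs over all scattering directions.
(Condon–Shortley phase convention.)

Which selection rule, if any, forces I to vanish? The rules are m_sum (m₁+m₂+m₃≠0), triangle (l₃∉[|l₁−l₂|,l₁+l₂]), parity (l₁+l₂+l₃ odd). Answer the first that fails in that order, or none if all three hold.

azimuthal sum: 6 − 4 − 1 = 1  ✗
2 ≤ 4 ≤ 12 (triangle on l)
L = 7 + 5 + 4 = 16 (even)

m_sum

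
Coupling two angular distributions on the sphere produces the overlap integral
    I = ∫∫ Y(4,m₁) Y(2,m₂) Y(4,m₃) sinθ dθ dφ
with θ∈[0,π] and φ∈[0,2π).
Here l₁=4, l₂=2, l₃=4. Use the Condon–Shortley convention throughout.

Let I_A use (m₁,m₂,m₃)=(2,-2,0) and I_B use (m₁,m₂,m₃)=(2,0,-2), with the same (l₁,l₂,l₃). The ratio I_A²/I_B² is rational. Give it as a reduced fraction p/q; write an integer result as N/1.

Shared (l₁,l₂,l₃)=(4,2,4): N and (l;000)² cancel in I_A²/I_B².
A: Δ = 2!·6!·2!/11! = 1/13860; Racah Σ t=0..0: t=0:+1/192 = 1/192; ⇒ 3j(4 2 4; 2 -2 0)² = 3/77, sgn +1
B: Δ = 2!·6!·2!/11! = 1/13860; Racah Σ t=0..2: t=0:+1/192 t=1:−1/120 t=2:+1/2880 = -1/360; ⇒ 3j(4 2 4; 2 0 -2)² = 16/3465, sgn -1
I_A²/I_B² = (3/77)/(16/3465) = 135/16

135/16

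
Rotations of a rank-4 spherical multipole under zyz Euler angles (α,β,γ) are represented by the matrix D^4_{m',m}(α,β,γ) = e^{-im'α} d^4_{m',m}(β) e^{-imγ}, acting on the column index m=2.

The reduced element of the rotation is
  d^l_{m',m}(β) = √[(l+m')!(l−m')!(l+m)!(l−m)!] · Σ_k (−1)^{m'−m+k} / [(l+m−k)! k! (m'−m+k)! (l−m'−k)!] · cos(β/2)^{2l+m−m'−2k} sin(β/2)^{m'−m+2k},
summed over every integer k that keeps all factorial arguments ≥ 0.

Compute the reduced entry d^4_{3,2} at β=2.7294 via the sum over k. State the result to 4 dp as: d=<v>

d=0.0037

d^4_{3,2}(β=2.7294) via the finite sum:
c=cos(2.729400/2)=0.204640, s=sin(2.729400/2)=0.978837; N=√[5040·1·720·2]=2693.993318
Admissible k: 0..1 (factorial args all ≥0)
  k=0: (−1)^1·2693.9933/(720)·0.2046^7·0.9788^1 = -0.000055
  k=1: (−1)^2·2693.9933/(240)·0.2046^5·0.9788^3 = +0.003778
d^4_{3,2}(2.7294) = -0.000055 +0.003778 = +0.003723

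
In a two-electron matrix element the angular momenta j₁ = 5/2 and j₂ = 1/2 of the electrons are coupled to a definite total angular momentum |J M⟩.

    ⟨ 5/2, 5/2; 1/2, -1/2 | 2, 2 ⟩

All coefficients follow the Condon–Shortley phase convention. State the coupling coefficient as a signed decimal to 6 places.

+0.912871

√[5·1!4!0!/6! · 5!0!0!1!4!0!] = √(480)
  +(−1)^0/∏(0,1,0,0,4,0)! = 1/24  (running 1/24)
⟨..|..⟩ = √(480)·(1/24) = +0.912871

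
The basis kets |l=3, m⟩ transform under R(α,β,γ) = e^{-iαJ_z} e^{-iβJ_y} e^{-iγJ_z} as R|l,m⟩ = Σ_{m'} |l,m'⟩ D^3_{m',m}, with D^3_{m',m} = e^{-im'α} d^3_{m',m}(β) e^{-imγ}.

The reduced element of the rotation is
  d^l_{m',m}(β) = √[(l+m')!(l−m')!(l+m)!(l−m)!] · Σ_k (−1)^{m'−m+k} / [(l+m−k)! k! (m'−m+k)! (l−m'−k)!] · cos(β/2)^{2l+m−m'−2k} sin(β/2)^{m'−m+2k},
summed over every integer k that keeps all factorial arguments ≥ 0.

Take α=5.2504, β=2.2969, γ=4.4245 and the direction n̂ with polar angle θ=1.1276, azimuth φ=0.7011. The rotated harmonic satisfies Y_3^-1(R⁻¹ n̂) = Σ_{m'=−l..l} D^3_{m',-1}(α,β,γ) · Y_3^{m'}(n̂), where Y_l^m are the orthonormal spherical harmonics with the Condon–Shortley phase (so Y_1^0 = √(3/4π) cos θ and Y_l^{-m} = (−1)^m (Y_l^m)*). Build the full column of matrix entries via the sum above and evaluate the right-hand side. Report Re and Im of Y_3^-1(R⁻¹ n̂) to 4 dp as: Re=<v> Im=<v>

Need the full column D^3_{m',-1} for m'=−3..3 at α=5.2504, β=2.2969, γ=4.4245.
cos(β/2)=0.409902, sin(β/2)=0.912130
d^3_{-3,-1}: single k=2 term ⇒ +0.090966;  D = +0.022034+0.088257i
d^3_{-2,-1}: k∈[1..2] ⇒ +0.033378 -0.330551 = -0.297174;  D = +0.210708-0.209558i
d^3_{-1,-1}: k∈[0..2] ⇒ +0.004743 -0.187898 +0.697810 = +0.514655;  D = -0.498640-0.127389i
d^3_{0,-1}: k∈[0..2] ⇒ -0.036563 +0.543151 -0.896506 = -0.389918;  D = +0.110709+0.373871i
d^3_{1,-1}: k∈[0..2] ⇒ +0.140924 -0.930413 +0.575890 = -0.213600;  D = -0.144798+0.157030i
d^3_{2,-1}: k∈[0..1] ⇒ -0.330551 +0.818395 = +0.487843;  D = +0.477440+0.100209i
d^3_{3,-1}: single k=0 term ⇒ +0.450434;  D = +0.146440+0.425965i
Y_3^{m'}(θ=1.1276,φ=0.7011) and Σ D·Y over m':
  (+0.0220+0.0883i)·(-0.1562-0.2650i)  (+0.2107-0.2096i)·(+0.0600-0.3526i)  (-0.4986-0.1274i)·(-0.0180+0.0152i)  (+0.1107+0.3739i)·(-0.3329+0.0000i)  (-0.1448+0.1570i)·(+0.0180+0.0152i)  (+0.4774+0.1002i)·(+0.0600+0.3526i)  (+0.1464+0.4260i)·(+0.1562-0.2650i)
Y_3^-1(R⁻¹ n̂) = +0.056828-0.033550i

Re=0.0568 Im=-0.0335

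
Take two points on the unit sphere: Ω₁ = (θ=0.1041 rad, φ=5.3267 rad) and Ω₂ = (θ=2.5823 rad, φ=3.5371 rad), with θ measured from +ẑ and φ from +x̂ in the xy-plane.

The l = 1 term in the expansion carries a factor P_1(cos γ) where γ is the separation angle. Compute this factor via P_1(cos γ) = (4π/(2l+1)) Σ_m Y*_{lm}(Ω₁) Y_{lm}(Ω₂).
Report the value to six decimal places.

Expand P_1 via completeness: Σ_{m} conj(Y_{1,m}) at Ω₁ times Y_{1,m} at Ω₂ —
  term(m=-1) = -0.001429+0.006424i   from Y*(Ω₁)=+0.020693-0.029337i, Y(Ω₂)=-0.169163+0.070627i
  term(m=+0) = -0.201261+0.000000i   from Y*(Ω₁)=+0.485957-0.000000i, Y(Ω₂)=-0.414154+0.000000i
  term(m=+1) = -0.001429-0.006424i   from Y*(Ω₁)=-0.020693-0.029337i, Y(Ω₂)=+0.169163+0.070627i
Σ over m = -0.204118+0.000000i; ×(4π/3) → -0.855010+0.000000i. Real part: -0.855010

-0.855010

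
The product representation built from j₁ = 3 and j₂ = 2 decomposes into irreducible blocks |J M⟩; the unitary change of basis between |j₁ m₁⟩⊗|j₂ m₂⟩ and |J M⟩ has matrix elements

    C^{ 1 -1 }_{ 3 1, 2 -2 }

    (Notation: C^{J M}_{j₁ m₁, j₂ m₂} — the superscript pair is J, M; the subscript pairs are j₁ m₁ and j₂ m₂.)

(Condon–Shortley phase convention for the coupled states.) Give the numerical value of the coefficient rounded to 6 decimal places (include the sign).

√[3·4!2!0!/7! · 4!2!0!4!0!2!] = √(2304/35)
  +(−1)^0/∏(0,4,2,0,0,0)! = 1/48  (running 1/48)
⟨..|..⟩ = √(2304/35)·(1/48) = +0.169031

+√(1/35) = +0.169031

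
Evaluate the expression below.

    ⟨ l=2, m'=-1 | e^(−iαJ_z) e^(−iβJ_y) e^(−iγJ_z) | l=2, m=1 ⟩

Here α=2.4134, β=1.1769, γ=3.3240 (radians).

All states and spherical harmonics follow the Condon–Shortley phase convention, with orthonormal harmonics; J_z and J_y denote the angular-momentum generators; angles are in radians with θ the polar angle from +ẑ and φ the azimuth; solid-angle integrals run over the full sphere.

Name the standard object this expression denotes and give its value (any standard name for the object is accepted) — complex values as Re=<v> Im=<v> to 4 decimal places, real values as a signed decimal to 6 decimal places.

Wigner D-matrix element, Re=0.3340 Im=-0.4302

This is a Wigner D-matrix element — the rotation-matrix element ⟨l m'| R(α,β,γ) |l m⟩ in the angular-momentum basis.
D^2_{-1,1}(2.4134,1.1769,3.3240) = e^{-i·-1·2.4134}·d^2_{-1,1}(1.1769)·e^{-i·1·3.3240}. Compute d first:
Half-angle: c=0.831802, s=0.555072. N=√(1·6·6·1)=6.000000
k∈{2,3} keeps every argument non-negative
  k=2: (−1)^0·6.0000/(2)·0.8318^2·0.5551^2 = +0.639529
  k=3: (−1)^1·6.0000/(6)·0.8318^0·0.5551^4 = -0.094929
d^2_{-1,1}(1.1769) = +0.639529 -0.094929 = +0.544600
Attach z-rotation phases: D = e^{-i(-1)(2.4134)}·(+0.544600)·e^{-i(1)(3.3240)} = +0.333988-0.430165i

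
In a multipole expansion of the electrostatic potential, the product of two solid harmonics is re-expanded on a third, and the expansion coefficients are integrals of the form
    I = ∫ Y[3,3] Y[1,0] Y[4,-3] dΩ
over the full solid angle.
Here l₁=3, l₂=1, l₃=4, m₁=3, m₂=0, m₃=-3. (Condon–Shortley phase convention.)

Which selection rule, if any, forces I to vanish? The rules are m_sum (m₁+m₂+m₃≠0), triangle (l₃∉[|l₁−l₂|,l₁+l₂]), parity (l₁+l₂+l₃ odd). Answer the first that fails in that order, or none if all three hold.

none

azimuthal sum: 3 + 0 − 3 = 0  ✓
2 ≤ 4 ≤ 4 (triangle on l)  ✓
L = 3 + 1 + 4 = 8 (even)  ✓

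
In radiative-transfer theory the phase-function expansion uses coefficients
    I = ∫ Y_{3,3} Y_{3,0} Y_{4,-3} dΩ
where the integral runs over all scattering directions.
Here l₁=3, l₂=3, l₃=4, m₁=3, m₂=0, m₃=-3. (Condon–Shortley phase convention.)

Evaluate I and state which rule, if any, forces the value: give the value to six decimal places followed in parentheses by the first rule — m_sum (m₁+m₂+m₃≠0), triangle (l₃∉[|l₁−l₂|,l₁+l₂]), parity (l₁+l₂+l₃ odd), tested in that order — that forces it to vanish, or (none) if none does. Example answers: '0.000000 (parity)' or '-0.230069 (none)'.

0.203551 (none)

Rules hold: Σm=0, L=10 even, 0≤4≤6.
N = 7·7·9 = 441
Δ = 2!·4!·4!/11! = 1/34650
Racah Σ t=0..2: t=0:+1/72 t=1:−1/16 t=2:+1/72 = -5/144
⇒ 3j(3 3 4; 0 0 0)² = 2/77, sgn -1
Racah Σ t=0..0: t=0:+1/288 = 1/288
⇒ 3j(3 3 4; 3 0 -3)² = 1/22, sgn -1
4πI² = N·(3j₀)²·(3jₘ)² = 63/121
I = +1·√(0.520661/4π) = 0.20355073
No selection rule forces the value: the integral is nonzero (none).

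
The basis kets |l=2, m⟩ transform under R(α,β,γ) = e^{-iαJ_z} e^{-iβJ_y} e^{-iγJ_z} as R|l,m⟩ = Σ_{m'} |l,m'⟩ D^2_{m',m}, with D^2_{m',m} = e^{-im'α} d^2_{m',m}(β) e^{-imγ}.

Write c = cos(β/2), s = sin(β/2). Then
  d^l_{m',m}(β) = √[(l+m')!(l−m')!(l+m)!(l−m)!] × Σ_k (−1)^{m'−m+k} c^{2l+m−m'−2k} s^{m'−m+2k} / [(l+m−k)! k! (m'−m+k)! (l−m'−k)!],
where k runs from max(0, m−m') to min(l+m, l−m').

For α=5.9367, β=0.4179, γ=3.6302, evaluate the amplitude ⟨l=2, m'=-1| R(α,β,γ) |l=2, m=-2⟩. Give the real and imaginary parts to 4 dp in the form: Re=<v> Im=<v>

Split into d^2_{-1,-2}(β=0.4179) × two z-phases.
With c≡cos(β/2)=0.978249 and s≡sin(β/2)=0.207433, N=[1·6·1·24]^{1/2}=12.000000
k: max(0,(-2)−(-1))=0 … min(2+(-2),2−(-1))=0
  k=0: (−1)^1·12.0000/(6)·0.9782^3·0.2074^1 = -0.388379
d^2_{-1,-2}(0.4179) = -0.388379
Attach z-rotation phases: D = e^{-i(-1)(5.9367)}·(-0.388379)·e^{-i(-2)(3.6302)} = -0.313654-0.229040i

Re=-0.3137 Im=-0.2290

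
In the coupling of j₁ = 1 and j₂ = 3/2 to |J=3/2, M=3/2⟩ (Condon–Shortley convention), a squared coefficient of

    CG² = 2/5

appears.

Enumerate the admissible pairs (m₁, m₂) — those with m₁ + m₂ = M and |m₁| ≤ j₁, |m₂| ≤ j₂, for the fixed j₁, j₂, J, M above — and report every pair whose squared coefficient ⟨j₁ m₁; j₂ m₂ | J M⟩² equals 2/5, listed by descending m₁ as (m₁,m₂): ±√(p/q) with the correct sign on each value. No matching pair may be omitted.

(1,1/2): +√(2/5)

Admissible pairs with m₁+m₂ = M = 3/2: (0,3/2), (1,1/2)
  (m₁,m₂)=(1,1/2): CG² = 2/5, CG = +√(2/5)   ← matches the target
  (m₁,m₂)=(0,3/2): CG² = 3/5, CG = −√(3/5)
Pairs with CG² = 2/5: (1,1/2): +√(2/5)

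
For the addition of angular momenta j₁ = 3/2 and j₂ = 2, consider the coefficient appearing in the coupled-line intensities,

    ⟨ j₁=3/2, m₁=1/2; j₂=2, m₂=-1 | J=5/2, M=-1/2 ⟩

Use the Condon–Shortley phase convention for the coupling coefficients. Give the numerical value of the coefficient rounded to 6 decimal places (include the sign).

+0.597614  (= +√(5/14))

triangle: 1!*2!*3!/7! = 12/5040
(j±m)!: 2!*1!*1!*3!*2!*3! = 144
prefactor² = (2J+1)*Δ*N² = 72/35
  k=0: +1/(0!*1!*1!*1!*1!*2!) = 1/2
  k=1: −1/(1!*0!*0!*0!*2!*3!) = -1/12
Σ = 5/12  ⇒  CG² = 72/35*(5/12)² = 5/14
CG = +√(5/14) = +0.597614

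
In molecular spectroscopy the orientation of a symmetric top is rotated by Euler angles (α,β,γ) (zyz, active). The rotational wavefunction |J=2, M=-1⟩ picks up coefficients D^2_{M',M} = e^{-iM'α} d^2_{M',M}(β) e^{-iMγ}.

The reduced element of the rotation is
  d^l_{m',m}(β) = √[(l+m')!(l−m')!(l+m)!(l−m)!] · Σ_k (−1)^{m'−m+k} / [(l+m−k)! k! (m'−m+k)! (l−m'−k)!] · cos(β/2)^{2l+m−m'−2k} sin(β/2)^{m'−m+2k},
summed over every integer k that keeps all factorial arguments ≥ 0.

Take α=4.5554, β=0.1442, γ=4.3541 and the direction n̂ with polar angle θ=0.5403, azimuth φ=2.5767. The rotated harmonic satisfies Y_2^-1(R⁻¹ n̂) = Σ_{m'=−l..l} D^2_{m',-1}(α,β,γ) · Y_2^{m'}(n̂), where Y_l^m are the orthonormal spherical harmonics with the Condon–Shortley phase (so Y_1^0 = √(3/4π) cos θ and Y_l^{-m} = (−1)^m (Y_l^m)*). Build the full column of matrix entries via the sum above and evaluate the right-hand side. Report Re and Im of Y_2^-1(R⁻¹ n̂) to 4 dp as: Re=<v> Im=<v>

Re=0.3521 Im=0.0879

Need the full column D^2_{m',-1} for m'=−2..2 at α=4.5554, β=0.1442, γ=4.3541.
cos(β/2)=0.997402, sin(β/2)=0.072038
d^2_{-2,-1}: single k=1 term ⇒ +0.142955;  D = +0.089027+0.111850i
d^2_{-1,-1}: k∈[0..1] ⇒ +0.989648 -0.015487 = +0.974161;  D = -0.847672+0.480044i
d^2_{0,-1}: k∈[0..1] ⇒ -0.175083 +0.000913 = -0.174170;  D = +0.061077+0.163110i
d^2_{1,-1}: k∈[0..1] ⇒ +0.015487 -0.000027 = +0.015461;  D = +0.015148-0.003091i
d^2_{2,-1}: single k=0 term ⇒ -0.000746;  D = -0.000033-0.000745i
Y_2^{m'}(θ=0.5403,φ=2.5767) and Σ D·Y over m':
  (+0.0890+0.1118i)·(+0.0436+0.0924i)  (-0.8477+0.4800i)·(-0.2878-0.1824i)  (+0.0611+0.1631i)·(+0.3804+0.0000i)  (+0.0151-0.0031i)·(+0.2878-0.1824i)  (-0.0000-0.0007i)·(+0.0436-0.0924i)
Y_2^-1(R⁻¹ n̂) = +0.352080+0.087941i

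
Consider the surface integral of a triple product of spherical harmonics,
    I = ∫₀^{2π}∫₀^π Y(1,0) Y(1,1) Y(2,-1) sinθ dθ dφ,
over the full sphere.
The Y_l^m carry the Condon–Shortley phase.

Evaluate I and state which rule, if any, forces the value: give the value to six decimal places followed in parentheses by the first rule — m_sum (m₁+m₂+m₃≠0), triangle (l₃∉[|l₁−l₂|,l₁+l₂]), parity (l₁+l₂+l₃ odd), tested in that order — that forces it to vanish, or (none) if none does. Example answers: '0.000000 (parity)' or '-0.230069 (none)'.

Rules hold: Σm=0, L=4 even, 0≤2≤2.
N = 3·3·5 = 45
Δ = 0!·2!·2!/5! = 1/30
Racah Σ t=0..0: t=0:+1/1 = 1/1
⇒ 3j(1 1 2; 0 0 0)² = 2/15, sgn +1
Racah Σ t=0..0: t=0:+1/2 = 1/2
⇒ 3j(1 1 2; 0 1 -1)² = 1/10, sgn -1
4πI² = N·(3j₀)²·(3jₘ)² = 3/5
I = -1·√(0.6/4π) = -0.21850969
No selection rule forces the value: the integral is nonzero (none).

-0.218510 (none)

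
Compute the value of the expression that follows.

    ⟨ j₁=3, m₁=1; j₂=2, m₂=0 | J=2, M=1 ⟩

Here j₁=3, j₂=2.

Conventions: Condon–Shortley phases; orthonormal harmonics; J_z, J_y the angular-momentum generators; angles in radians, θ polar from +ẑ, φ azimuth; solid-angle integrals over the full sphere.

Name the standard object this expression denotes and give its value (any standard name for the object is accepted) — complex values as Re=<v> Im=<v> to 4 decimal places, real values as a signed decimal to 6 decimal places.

Clebsch–Gordan coefficient, −√(1/7) ≈ -0.377964

This is a Clebsch–Gordan (vector-coupling) coefficient.
j₁+j₂−J=3  J+j₁−j₂=3  J−j₁+j₂=1  j₁+j₂+J+1=8
(j₁±m₁, j₂±m₂, J±M) = (4,2,2,2,3,1)
P² = 36/7
sum k=1..2:
  [1] −1/4 = -1/4
  [2] +1/12 = 1/12
S = -1/6
C² = P²·S² = 1/7 ; C = -0.377964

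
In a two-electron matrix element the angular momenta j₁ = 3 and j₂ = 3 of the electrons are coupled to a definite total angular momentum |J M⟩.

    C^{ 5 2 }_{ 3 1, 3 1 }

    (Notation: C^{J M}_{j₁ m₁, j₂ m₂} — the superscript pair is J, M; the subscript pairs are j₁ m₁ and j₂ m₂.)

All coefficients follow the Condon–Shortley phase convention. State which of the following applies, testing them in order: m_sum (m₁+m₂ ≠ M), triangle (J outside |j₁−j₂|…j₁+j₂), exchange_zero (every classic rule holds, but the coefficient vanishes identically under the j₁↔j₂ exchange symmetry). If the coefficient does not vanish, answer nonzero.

exchange_zero

m-sum: m₁+m₂ = 1+1 = 2, M = 2  ✓
triangle: |j₁−j₂| = 0 ≤ J = 5 ≤ j₁+j₂ = 6  ✓
exchange: j₁=j₂ and m₁=m₂, and (−1)^(j₁+j₂−J) = (−1)^1 = −1 forces ⟨j₁m₁;j₂m₂|JM⟩ = −⟨j₂m₂;j₁m₁|JM⟩ = −⟨j₁m₁;j₂m₂|JM⟩ ⇒ the coefficient vanishes identically
Racah sum check: Σ_k collapses to 0 ⇒ CG = 0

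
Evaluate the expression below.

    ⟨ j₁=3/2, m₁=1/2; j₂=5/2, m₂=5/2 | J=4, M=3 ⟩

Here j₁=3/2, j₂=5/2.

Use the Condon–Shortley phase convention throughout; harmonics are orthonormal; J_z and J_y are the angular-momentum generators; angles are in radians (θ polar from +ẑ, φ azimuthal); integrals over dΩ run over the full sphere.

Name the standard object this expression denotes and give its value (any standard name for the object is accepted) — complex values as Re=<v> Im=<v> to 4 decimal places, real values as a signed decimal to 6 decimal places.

This is a Clebsch–Gordan (vector-coupling) coefficient.
√[9·0!3!5!/9! · 2!1!5!0!7!1!] = √(21600)
  +(−1)^0/∏(0,0,1,5,2,0)! = 1/240  (running 1/240)
⟨..|..⟩ = √(21600)·(1/240) = +0.612372

Clebsch–Gordan coefficient, +√(3/8) ≈ +0.612372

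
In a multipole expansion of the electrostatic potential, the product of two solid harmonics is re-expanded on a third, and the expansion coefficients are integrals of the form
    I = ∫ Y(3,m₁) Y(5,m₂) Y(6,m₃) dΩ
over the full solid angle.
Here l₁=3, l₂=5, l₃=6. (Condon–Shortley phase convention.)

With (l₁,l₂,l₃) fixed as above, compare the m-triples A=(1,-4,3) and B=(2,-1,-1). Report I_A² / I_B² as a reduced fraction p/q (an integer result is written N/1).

Same 3,5,6: normalisation and zero-m 3j drop out of the ratio.
A: Δ: 2! 4! 8! / 15! → 1/675675; sum: t=0:+1/40320 t=1:−1/241920 = 1/48384; 3j²(3 5 6; 1 -4 3) = Δ·Π!·Σ² = 24/1001  (sign -1)
B: Δ: 2! 4! 8! / 15! → 1/675675; sum: t=0:+1/6912 t=1:−1/17280 = 1/11520; 3j²(3 5 6; 2 -1 -1) = Δ·Π!·Σ² = 2/143  (sign -1)
I_A²/I_B² = (24/1001)/(2/143) = 12/7

12/7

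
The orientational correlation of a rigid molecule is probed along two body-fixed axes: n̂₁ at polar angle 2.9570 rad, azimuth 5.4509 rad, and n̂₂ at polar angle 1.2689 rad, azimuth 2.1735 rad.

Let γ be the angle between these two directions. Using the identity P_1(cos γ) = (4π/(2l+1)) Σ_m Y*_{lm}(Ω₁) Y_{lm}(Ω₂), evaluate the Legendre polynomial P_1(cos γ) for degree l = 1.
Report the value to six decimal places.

-0.465912

Term-by-term m-sum for l=1 (normalisation 4π/3 = 4.188790):
  [-1]  conj(Y_{1,-1})(Ω₁) = +0.042690-0.046893i ; Y_{1,-1}(Ω₂) = -0.186993-0.271748i ; Δ = -0.020726-0.002832i
  [+0]  conj(Y_{1,0})(Ω₁) = -0.480302-0.000000i ; Y_{1,0}(Ω₂) = +0.145277+0.000000i ; Δ = -0.069777-0.000000i
  [+1]  conj(Y_{1,1})(Ω₁) = -0.042690-0.046893i ; Y_{1,1}(Ω₂) = +0.186993-0.271748i ; Δ = -0.020726+0.002832i
Σ over m = -0.111228+0.000000i; ×(4π/3) → -0.465912+0.000000i. Real part: -0.465912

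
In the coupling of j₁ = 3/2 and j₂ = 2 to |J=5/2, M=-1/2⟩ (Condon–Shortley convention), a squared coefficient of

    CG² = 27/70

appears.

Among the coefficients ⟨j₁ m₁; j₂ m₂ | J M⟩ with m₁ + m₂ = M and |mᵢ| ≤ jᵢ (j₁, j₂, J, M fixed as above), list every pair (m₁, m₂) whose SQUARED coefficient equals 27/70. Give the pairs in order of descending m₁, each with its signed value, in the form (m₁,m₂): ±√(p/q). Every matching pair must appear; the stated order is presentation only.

Admissible pairs with m₁+m₂ = M = -1/2: (-3/2,1), (-1/2,0), (1/2,-1), (3/2,-2)
  (m₁,m₂)=(3/2,-2): CG² = 6/35, CG = +√(6/35)
  (m₁,m₂)=(1/2,-1): CG² = 5/14, CG = +√(5/14)
  (m₁,m₂)=(-1/2,0): CG² = 3/35, CG = −√(3/35)
  (m₁,m₂)=(-3/2,1): CG² = 27/70, CG = −√(27/70)   ← matches the target
Pairs with CG² = 27/70: (-3/2,1): −√(27/70)

(-3/2,1): −√(27/70)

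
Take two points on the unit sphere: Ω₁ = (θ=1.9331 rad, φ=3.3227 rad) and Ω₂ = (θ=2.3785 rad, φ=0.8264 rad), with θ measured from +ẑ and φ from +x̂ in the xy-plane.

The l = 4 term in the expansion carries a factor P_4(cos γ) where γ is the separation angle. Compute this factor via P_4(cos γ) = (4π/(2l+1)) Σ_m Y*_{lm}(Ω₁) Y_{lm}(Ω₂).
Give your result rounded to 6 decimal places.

Term-by-term m-sum for l=4 (normalisation 4π/9 = 1.396263):
  [-4]  conj(Y_{4,-4})(Ω₁) = +0.253371+0.224217i ; Y_{4,-4}(Ω₂) = -0.099630+0.016488i ; Δ = -0.028940-0.018161i
  [-3]  conj(Y_{4,-3})(Ω₁) = +0.310486+0.187519i ; Y_{4,-3}(Ω₂) = +0.235505+0.183681i ; Δ = +0.038677+0.101192i
  [-2]  conj(Y_{4,-2})(Ω₁) = -0.033003-0.012506i ; Y_{4,-2}(Ω₂) = -0.034767-0.423023i ; Δ = -0.004143+0.014396i
  [-1]  conj(Y_{4,-1})(Ω₁) = -0.327062-0.059890i ; Y_{4,-1}(Ω₂) = -0.105043+0.114031i ; Δ = +0.041185-0.031004i
  [+0]  conj(Y_{4,0})(Ω₁) = -0.022880-0.000000i ; Y_{4,0}(Ω₂) = -0.330168+0.000000i ; Δ = +0.007554+0.000000i
  [+1]  conj(Y_{4,1})(Ω₁) = +0.327062-0.059890i ; Y_{4,1}(Ω₂) = +0.105043+0.114031i ; Δ = +0.041185+0.031004i
  [+2]  conj(Y_{4,2})(Ω₁) = -0.033003+0.012506i ; Y_{4,2}(Ω₂) = -0.034767+0.423023i ; Δ = -0.004143-0.014396i
  [+3]  conj(Y_{4,3})(Ω₁) = -0.310486+0.187519i ; Y_{4,3}(Ω₂) = -0.235505+0.183681i ; Δ = +0.038677-0.101192i
  [+4]  conj(Y_{4,4})(Ω₁) = +0.253371-0.224217i ; Y_{4,4}(Ω₂) = -0.099630-0.016488i ; Δ = -0.028940+0.018161i
Accumulated sum +0.101112+0.000000i; after 4π/(2l+1) scaling, +0.141179+0.000000i ⇒ P_4 = 0.141179

0.141179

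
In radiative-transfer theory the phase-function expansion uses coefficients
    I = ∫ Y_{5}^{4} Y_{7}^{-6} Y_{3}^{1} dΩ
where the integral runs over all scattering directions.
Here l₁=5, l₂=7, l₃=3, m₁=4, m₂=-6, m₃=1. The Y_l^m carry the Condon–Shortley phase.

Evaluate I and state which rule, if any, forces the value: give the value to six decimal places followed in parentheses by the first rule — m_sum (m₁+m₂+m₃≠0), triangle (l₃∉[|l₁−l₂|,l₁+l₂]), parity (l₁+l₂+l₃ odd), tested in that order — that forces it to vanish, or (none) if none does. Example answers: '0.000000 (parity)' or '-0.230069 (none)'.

4 − 6 + 1 = -1 ≠ 0: azimuthal integral kills it; I = 0

0.000000 (m_sum)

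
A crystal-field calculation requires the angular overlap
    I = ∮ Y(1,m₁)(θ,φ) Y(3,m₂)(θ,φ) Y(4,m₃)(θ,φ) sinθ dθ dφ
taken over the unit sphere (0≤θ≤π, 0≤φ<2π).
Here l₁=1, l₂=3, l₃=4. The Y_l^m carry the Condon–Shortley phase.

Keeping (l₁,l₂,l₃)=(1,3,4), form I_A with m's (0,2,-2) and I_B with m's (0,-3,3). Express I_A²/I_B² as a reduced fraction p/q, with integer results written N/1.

Shared (l₁,l₂,l₃)=(1,3,4): N and (l;000)² cancel in I_A²/I_B².
A: Δ = 0!·2!·6!/9! = 1/252; Racah Σ t=0..0: t=0:+1/120 = 1/120; ⇒ 3j(1 3 4; 0 2 -2)² = 1/21, sgn +1
B: Δ = 0!·2!·6!/9! = 1/252; Racah Σ t=0..0: t=0:+1/720 = 1/720; ⇒ 3j(1 3 4; 0 -3 3)² = 1/36, sgn -1
I_A²/I_B² = (1/21)/(1/36) = 12/7

12/7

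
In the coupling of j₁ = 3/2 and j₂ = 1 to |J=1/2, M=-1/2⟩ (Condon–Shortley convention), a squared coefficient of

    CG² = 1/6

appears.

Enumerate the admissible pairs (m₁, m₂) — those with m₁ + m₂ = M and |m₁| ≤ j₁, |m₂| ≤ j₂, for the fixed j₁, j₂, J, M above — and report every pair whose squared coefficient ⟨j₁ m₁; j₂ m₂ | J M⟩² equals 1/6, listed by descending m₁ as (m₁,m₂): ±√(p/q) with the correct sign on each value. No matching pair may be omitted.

Admissible pairs with m₁+m₂ = M = -1/2: (-3/2,1), (-1/2,0), (1/2,-1)
  (m₁,m₂)=(1/2,-1): CG² = 1/6, CG = +√(1/6)   ← matches the target
  (m₁,m₂)=(-1/2,0): CG² = 1/3, CG = −√(1/3)
  (m₁,m₂)=(-3/2,1): CG² = 1/2, CG = +√(1/2)
Pairs with CG² = 1/6: (1/2,-1): +√(1/6)

(1/2,-1): +√(1/6)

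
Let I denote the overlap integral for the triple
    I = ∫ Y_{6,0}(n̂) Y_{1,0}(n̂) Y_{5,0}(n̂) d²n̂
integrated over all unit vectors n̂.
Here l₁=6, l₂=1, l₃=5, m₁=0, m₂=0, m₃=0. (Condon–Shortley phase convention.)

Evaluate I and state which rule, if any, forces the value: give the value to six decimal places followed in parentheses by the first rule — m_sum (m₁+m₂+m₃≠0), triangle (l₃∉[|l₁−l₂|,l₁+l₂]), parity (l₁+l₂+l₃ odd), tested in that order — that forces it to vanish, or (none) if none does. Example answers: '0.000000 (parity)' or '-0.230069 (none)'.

m-sum 0 ✓  L=12 even ✓  5≤5≤7 ✓
Π(2lᵢ+1) = 13×3×11 = 429
triangle coeff Δ(6,1,5) = 1/858
Σ_t [1,1]: t=1:−1/14400 = -1/14400
(3j)²=6/143 [(6 1 5; 0 0 0)], sign=+1
(m-triple is (0,0,0) — same symbol as above.)
⇒ 4πI² = 108/143
I = (+1)√(108/143/(4π)) = 0.24515397
No selection rule forces the value: the integral is nonzero (none).

0.245154 (none)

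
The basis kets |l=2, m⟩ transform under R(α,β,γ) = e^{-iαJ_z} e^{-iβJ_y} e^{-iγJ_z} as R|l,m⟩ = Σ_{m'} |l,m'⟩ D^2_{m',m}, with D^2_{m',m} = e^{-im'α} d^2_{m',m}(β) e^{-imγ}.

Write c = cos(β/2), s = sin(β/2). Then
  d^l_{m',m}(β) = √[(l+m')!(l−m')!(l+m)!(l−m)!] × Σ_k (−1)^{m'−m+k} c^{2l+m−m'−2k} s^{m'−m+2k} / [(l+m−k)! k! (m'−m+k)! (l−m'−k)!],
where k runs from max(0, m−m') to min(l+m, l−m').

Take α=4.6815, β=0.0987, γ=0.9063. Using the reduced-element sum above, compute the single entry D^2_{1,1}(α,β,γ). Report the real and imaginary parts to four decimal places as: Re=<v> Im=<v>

First d^2_{1,1}(β=0.0987), then the phase factors e^{-i(1)α} and e^{-i(1)γ}:
c=cos(0.098700/2)=0.998783, s=sin(0.098700/2)=0.049330; N=√[6·1·6·1]=6.000000
The bounds max(0,m−m')=0 and min(l+m,l−m')=1 give 2 terms
  k=0: (−1)^0·6.0000/(6)·0.9988^4·0.0493^0 = +0.995139
  k=1: (−1)^1·6.0000/(2)·0.9988^2·0.0493^2 = -0.007283
d^2_{1,1}(0.0987) = +0.995139 -0.007283 = +0.987856
Attach z-rotation phases: D = e^{-i(1)(4.6815)}·(+0.987856)·e^{-i(1)(0.9063)} = +0.758483+0.632901i

Re=0.7585 Im=0.6329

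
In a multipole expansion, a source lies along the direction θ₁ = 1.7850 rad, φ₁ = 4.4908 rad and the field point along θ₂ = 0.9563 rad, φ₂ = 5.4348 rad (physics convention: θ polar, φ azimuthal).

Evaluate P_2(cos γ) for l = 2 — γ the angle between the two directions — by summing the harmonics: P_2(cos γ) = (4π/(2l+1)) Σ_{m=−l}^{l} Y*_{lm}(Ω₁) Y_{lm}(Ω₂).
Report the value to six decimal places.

Term-by-term m-sum for l=2 (normalisation 4π/5 = 2.513274):
  m=-2: Y*=-0.333190+0.158155i  Y=-0.032400+0.255831i  product -0.029666-0.090364i
  m=-1: Y*=+0.035267+0.156544i  Y=+0.240628+0.273024i  product -0.034254+0.047298i
  m=+0: Y*=-0.272638-0.000000i  Y=-0.000877+0.000000i  product +0.000239+0.000000i
  m=+1: Y*=-0.035267+0.156544i  Y=-0.240628+0.273024i  product -0.034254-0.047298i
  m=+2: Y*=-0.333190-0.158155i  Y=-0.032400-0.255831i  product -0.029666+0.090364i
Total Σ_m = -0.127600+0.000000i. Multiply by 2.513274: -0.320693+0.000000i. P_2(cos γ) = -0.320693

-0.320693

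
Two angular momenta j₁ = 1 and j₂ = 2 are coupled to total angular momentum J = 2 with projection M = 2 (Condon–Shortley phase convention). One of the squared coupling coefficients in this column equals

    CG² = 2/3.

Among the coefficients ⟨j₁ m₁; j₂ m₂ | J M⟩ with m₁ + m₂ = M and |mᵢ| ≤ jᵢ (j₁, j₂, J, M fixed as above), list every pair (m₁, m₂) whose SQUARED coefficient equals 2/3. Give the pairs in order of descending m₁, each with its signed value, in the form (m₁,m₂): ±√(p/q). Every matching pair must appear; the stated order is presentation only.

Admissible pairs with m₁+m₂ = M = 2: (0,2), (1,1)
  (m₁,m₂)=(1,1): CG² = 1/3, CG = +√(1/3)
  (m₁,m₂)=(0,2): CG² = 2/3, CG = −√(2/3)   ← matches the target
Pairs with CG² = 2/3: (0,2): −√(2/3)

(0,2): −√(2/3)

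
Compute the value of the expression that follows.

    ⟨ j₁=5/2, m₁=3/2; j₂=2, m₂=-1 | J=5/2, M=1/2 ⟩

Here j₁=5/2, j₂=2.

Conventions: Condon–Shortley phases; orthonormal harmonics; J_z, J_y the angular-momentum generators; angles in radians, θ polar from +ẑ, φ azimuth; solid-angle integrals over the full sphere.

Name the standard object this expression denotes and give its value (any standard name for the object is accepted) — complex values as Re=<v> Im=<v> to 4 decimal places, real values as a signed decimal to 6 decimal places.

This is a Clebsch–Gordan (vector-coupling) coefficient.
√[6·2!3!2!/8! · 4!1!1!3!3!2!] = √(216/35)
  +(−1)^0/∏(0,2,1,1,2,1)! = 1/4  (running 1/4)
  +(−1)^1/∏(1,1,0,0,3,2)! = -1/12  (running 1/6)
⟨..|..⟩ = √(216/35)·(1/6) = +0.414039

Clebsch–Gordan coefficient, +√(6/35) ≈ +0.414039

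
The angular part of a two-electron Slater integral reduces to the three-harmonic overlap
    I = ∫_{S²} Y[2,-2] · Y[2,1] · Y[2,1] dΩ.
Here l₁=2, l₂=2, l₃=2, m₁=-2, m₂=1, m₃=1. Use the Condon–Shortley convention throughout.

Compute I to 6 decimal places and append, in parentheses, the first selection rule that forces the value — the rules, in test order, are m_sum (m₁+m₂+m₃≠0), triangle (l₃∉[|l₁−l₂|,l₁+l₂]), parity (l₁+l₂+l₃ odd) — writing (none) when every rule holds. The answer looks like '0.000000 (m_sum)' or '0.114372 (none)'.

Checks pass: Σm=0; 6 even; l₃=2∈[0,4].
(2·2+1)(2·2+1)(2·2+1) = 125
Δ: 2! 2! 2! / 7! → 1/630
sum: t=0:+1/8 t=1:−1/1 t=2:+1/8 = -3/4
3j²(2 2 2; 0 0 0) = Δ·Π!·Σ² = 2/35  (sign -1)
sum: t=2:+1/4 = 1/4
3j²(2 2 2; -2 1 1) = Δ·Π!·Σ² = 3/35  (sign -1)
combine: 4πI² = 125·2/35·3/35 = 30/49
take √, sign +1: I = 0.22072812
No selection rule forces the value: the integral is nonzero (none).

0.220728 (none)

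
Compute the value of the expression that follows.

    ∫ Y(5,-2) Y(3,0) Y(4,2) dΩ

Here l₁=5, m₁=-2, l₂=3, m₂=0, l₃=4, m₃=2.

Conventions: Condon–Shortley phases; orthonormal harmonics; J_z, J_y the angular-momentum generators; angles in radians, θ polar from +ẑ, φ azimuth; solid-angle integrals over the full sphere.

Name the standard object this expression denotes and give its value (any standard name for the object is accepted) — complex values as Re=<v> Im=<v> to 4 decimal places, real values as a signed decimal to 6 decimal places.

This is a Gaunt coefficient — the integral of a triple product of spherical harmonics over the sphere.
Rules hold: Σm=0, L=12 even, 2≤4≤8.
N = 11·7·9 = 693
Δ = 4!·6!·2!/13! = 1/180180
Racah Σ t=1..3: t=1:−1/576 t=2:+1/144 t=3:−1/576 = 1/288
⇒ 3j(5 3 4; 0 0 0)² = 20/1001, sgn +1
Racah Σ t=1..3: t=1:−1/8640 t=2:+1/480 t=3:−1/576 = 1/4320
⇒ 3j(5 3 4; -2 0 2)² = 1/2145, sgn +1
4πI² = N·(3j₀)²·(3jₘ)² = 12/1859
I = +1·√(0.00645508/4π) = 0.02266449

Gaunt coefficient, +0.022664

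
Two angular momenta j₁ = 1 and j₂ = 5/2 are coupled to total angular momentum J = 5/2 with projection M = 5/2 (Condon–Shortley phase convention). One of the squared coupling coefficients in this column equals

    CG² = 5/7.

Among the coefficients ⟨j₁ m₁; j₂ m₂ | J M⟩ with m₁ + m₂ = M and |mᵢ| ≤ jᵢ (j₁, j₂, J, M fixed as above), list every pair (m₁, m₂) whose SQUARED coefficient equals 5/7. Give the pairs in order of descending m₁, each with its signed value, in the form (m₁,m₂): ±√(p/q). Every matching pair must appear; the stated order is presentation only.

Admissible pairs with m₁+m₂ = M = 5/2: (0,5/2), (1,3/2)
  (m₁,m₂)=(1,3/2): CG² = 2/7, CG = +√(2/7)
  (m₁,m₂)=(0,5/2): CG² = 5/7, CG = −√(5/7)   ← matches the target
Pairs with CG² = 5/7: (0,5/2): −√(5/7)

(0,5/2): −√(5/7)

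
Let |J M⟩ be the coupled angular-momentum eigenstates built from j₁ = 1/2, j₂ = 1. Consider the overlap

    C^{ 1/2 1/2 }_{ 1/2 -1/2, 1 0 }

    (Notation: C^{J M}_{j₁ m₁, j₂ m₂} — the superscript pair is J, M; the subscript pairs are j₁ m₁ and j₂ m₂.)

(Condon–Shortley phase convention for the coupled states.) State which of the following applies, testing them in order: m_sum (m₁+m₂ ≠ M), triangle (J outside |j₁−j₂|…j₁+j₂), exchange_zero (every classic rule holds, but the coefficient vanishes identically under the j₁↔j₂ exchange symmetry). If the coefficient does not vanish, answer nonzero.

m_sum

m-sum: m₁+m₂ = -1/2+0 = -1/2, M = 1/2  ✗ ⇒ coefficient is 0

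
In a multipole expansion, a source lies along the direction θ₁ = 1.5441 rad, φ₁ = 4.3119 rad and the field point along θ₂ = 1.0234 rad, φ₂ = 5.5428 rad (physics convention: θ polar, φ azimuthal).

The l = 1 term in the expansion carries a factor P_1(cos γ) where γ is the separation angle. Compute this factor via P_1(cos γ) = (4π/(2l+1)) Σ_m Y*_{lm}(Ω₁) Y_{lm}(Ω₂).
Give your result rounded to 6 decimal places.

Summing Y*_{l m}(θ₁,φ₁)·Y_{l m}(θ₂,φ₂) over m ∈ [−1, 1]; prefactor 4π/(2·1+1) = 4.188790:
  m=-1: (-0.13465 - 0.31804j) × (0.21778 + 0.19901j) = 0.03397 - 0.09606j  (running Σ = 0.03397 - 0.09606j)
  m=0: (0.01304 + 0.00000j) × (0.25430 + 0.00000j) = 0.00332 + 0.00000j  (running Σ = 0.03729 - 0.09606j)
  m=1: (0.13465 - 0.31804j) × (-0.21778 + 0.19901j) = 0.03397 + 0.09606j  (running Σ = 0.07125 + 0.00000j)
Total Σ_m = 0.07125 + 0.00000j. Multiply by 4.188790: 0.29847 + 0.00000j. P_1(cos γ) = 0.298467

0.298467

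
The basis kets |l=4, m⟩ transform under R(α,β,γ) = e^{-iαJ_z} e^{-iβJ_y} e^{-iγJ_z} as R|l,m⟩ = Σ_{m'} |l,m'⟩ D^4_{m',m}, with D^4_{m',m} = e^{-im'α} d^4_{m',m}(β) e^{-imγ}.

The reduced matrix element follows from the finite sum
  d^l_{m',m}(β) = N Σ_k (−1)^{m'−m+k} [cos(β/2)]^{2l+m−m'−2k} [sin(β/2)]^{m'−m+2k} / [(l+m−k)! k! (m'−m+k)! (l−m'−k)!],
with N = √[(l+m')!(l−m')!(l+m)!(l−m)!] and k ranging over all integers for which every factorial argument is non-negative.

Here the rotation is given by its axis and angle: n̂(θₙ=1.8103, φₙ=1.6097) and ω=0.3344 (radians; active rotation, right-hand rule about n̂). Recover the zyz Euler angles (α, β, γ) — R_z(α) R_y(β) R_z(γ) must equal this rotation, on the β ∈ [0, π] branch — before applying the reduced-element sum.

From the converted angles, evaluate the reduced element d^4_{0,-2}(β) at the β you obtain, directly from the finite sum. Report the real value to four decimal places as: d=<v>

d=0.2128

Axis–angle → zyz. n̂ = (sinθₙcosφₙ, sinθₙsinφₙ, cosθₙ) = (-0.037784, +0.970721, -0.237220), ω = 0.3344.
R = I cosω + sinω [n̂]ₓ + (1−cosω) n̂n̂ᵀ gives
  R = [+0.944686, +0.075825, +0.319089; -0.079888, +0.996804, -0.000355; -0.318096, -0.025156, +0.947725]
β = atan2(√(R₁₃²+R₂₃²), R₃₃) = 0.324769; α = atan2(R₂₃, R₁₃) mod 2π = 6.282073; γ = atan2(R₃₂, −R₃₁) mod 2π = 6.204266
d^4_{0,-2}(β=0.3248) via the finite sum:
Half-angle: c=0.986845, s=0.161672. N=√(24·24·2·720)=910.735966
Admissible k: 0..2 (factorial args all ≥0)
  k=0: (−1)^2·910.7360/(96)·0.9868^6·0.1617^2 = +0.229024
  k=1: (−1)^3·910.7360/(36)·0.9868^4·0.1617^4 = -0.016392
  k=2: (−1)^4·910.7360/(96)·0.9868^2·0.1617^6 = +0.000165
d^4_{0,-2}(0.3248) = +0.229024 -0.016392 +0.000165 = +0.212798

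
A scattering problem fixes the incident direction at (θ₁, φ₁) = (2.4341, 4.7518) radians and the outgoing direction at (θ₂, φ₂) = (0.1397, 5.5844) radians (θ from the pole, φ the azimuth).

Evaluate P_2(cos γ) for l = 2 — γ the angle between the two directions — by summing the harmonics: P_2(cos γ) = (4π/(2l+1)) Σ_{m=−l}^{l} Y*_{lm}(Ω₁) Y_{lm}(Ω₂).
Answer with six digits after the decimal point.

0.217647

Expand P_2 via completeness: Σ_{m} conj(Y_{2,m}) at Ω₁ times Y_{2,m} at Ω₂ —
  term(m=-2) = -0.000115-0.001217i   from Y*(Ω₁)=-0.162659-0.012848i, Y(Ω₂)=+0.001291+0.007378i
  term(m=-1) = -0.027356+0.030068i   from Y*(Ω₁)=-0.015035+0.381299i, Y(Ω₂)=+0.081559+0.068527i
  term(m=+0) = +0.141540+0.000000i   from Y*(Ω₁)=+0.231110-0.000000i, Y(Ω₂)=+0.612437+0.000000i
  term(m=+1) = -0.027356-0.030068i   from Y*(Ω₁)=+0.015035+0.381299i, Y(Ω₂)=-0.081559+0.068527i
  term(m=+2) = -0.000115+0.001217i   from Y*(Ω₁)=-0.162659+0.012848i, Y(Ω₂)=+0.001291-0.007378i
Accumulated sum +0.086599-0.000000i; after 4π/(2l+1) scaling, +0.217647-0.000000i ⇒ P_2 = 0.217647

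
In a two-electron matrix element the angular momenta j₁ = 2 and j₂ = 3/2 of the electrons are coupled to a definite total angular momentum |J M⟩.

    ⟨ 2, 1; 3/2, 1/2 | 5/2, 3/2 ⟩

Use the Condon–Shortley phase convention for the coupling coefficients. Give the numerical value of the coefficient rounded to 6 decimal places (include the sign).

+√(1/35) = +0.169031

j₁+j₂−J=1  J+j₁−j₂=3  J−j₁+j₂=2  j₁+j₂+J+1=7
(j₁±m₁, j₂±m₂, J±M) = (3,1,2,1,4,1)
P² = 144/35
sum k=0..1:
  [0] +1/4 = 1/4
  [1] −1/6 = -1/6
S = 1/12
C² = P²·S² = 1/35 ; C = +0.169031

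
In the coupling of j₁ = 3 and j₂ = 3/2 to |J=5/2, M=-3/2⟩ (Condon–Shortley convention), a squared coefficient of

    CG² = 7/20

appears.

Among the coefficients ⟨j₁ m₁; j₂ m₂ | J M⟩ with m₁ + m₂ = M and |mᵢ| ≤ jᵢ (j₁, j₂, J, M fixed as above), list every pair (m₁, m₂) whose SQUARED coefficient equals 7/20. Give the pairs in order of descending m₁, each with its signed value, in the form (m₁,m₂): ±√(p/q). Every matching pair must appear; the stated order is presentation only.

(-1,-1/2): −√(7/20)

Admissible pairs with m₁+m₂ = M = -3/2: (-3,3/2), (-2,1/2), (-1,-1/2), (0,-3/2)
  (m₁,m₂)=(0,-3/2): CG² = 9/35, CG = +√(9/35)
  (m₁,m₂)=(-1,-1/2): CG² = 7/20, CG = −√(7/20)   ← matches the target
  (m₁,m₂)=(-2,1/2): CG² = 1/14, CG = +√(1/14)
  (m₁,m₂)=(-3,3/2): CG² = 9/28, CG = +√(9/28)
Pairs with CG² = 7/20: (-1,-1/2): −√(7/20)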